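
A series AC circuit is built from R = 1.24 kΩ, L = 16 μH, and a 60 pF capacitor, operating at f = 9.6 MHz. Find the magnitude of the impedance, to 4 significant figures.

1418 Ω

ω = 2πf = 6.032e+07 rad/s
X_L = ωL = 965.1 Ω
X_C = 1/(ωC) = 276.3 Ω
Net reactance X = X_L − X_C = 688.8 Ω
Z = 1240 + j688.8 Ω
|Z| = √(1240² + 688.8²) = 1418 Ω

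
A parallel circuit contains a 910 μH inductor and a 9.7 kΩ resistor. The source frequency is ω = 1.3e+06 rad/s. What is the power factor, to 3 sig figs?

X_L = ωL = 1180 Ω
Parallel: admittances add. Y = 1/R + 1/(jωL)
Y = (0.000103 − j0.000845) S
|Y| = 0.000852 S → |Z| = 1/|Y| = 1170 Ω, ∠Z = −∠Y = 83.0°
cos φ = cos(83.0°) = 0.121

0.121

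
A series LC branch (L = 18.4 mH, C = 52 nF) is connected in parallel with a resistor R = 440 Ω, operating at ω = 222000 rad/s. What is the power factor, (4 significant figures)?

0.9940

X_L = ωL = 4085 Ω
X_C = 1/(ωC) = 86.63 Ω
Branch 1: Z₁ = R = 440.0 Ω
Branch 2 (series LC): Z₂ = j(X_L − X_C) = j3998 Ω
Parallel: Z = Z₁Z₂/(Z₁+Z₂), |Z| = 437.4 Ω, ∠Z = 6.280°
cos φ = cos(6.280°) = 0.9940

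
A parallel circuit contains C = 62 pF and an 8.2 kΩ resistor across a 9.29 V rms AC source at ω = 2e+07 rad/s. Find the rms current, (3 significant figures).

11.6 mA

X_C = 1/(ωC) = 806 Ω
Parallel: admittances add. Y = 1/R + jωC
Y = (0.000122 + j0.00124) S
|Y| = 0.00125 S → |Z| = 1/|Y| = 803 Ω, ∠Z = −∠Y = -84.4°
I = V/|Z| = 9.29/803 = 11.6 mA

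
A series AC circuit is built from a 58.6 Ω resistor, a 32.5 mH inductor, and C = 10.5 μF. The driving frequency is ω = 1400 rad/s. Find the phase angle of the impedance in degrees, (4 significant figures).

-21.03°

X_L = ωL = 45.50 Ω
X_C = 1/(ωC) = 68.03 Ω
Net reactance X = X_L − X_C = -22.53 Ω
Z = 58.60 − j22.53 Ω
|Z| = √(58.60² + 22.53²) = 62.78 Ω
∠Z = arctan(-22.53/58.60) = -21.03°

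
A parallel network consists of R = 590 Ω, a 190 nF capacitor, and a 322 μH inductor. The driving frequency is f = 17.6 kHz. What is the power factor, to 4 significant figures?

ω = 2πf = 110600 rad/s
X_L = ωL = 35.61 Ω
X_C = 1/(ωC) = 47.59 Ω
Parallel: admittances add. Y = 1/R + 1/(jωL) + jωC
Y = (0.001695 − j0.007073) S
|Y| = 0.007273 S → |Z| = 1/|Y| = 137.5 Ω, ∠Z = −∠Y = 76.52°
cos φ = cos(76.52°) = 0.2330

0.2330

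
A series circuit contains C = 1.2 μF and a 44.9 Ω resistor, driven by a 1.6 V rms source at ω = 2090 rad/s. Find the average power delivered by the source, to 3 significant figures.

714 μW

X_C = 1/(ωC) = 399 Ω
Z = 44.9 − j399 Ω
|Z| = √(44.9² + 399²) = 401 Ω
∠Z = arctan(-399/44.9) = -83.6°
I = V/|Z| = 3.99 mA
P = VI cos φ = 1.6 × 0.00399 × cos(-83.6°) = 714 μW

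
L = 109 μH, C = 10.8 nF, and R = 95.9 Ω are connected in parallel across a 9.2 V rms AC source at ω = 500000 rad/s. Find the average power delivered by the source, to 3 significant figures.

X_L = ωL = 54.5 Ω
X_C = 1/(ωC) = 185 Ω
Parallel: admittances add. Y = 1/R + 1/(jωL) + jωC
Y = (0.0104 − j0.0129) S
|Y| = 0.0166 S → |Z| = 1/|Y| = 60.1 Ω, ∠Z = −∠Y = 51.2°
I = V/|Z| = 153 mA
P = VI cos φ = 9.2 × 0.153 × cos(51.2°) = 883 mW

883 mW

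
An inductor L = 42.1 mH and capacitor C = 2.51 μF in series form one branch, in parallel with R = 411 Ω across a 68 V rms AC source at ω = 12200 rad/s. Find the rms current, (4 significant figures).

217.6 mA

X_L = ωL = 513.6 Ω
X_C = 1/(ωC) = 32.66 Ω
Branch 1: Z₁ = R = 411.0 Ω
Branch 2 (series LC): Z₂ = j(X_L − X_C) = j481.0 Ω
Parallel: Z = Z₁Z₂/(Z₁+Z₂), |Z| = 312.5 Ω, ∠Z = 40.52°
I = V/|Z| = 68/312.5 = 217.6 mA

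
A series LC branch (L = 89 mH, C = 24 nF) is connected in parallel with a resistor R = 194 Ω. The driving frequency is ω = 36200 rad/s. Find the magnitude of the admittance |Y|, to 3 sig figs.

5.18 mS

X_L = ωL = 3220 Ω
X_C = 1/(ωC) = 1150 Ω
Branch 1: Z₁ = R = 194 Ω
Branch 2 (series LC): Z₂ = j(X_L − X_C) = j2070 Ω
Parallel: Z = Z₁Z₂/(Z₁+Z₂), |Z| = 193 Ω, ∠Z = 5.35°
|Y| = 1/|Z| = 5.18 mS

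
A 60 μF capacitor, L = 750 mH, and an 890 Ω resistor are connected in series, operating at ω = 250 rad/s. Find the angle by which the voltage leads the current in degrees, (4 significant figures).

7.732°

X_L = ωL = 187.5 Ω
X_C = 1/(ωC) = 66.67 Ω
Net reactance X = X_L − X_C = 120.8 Ω
Z = 890.0 + j120.8 Ω
|Z| = √(890.0² + 120.8²) = 898.2 Ω
∠Z = arctan(120.8/890.0) = 7.732°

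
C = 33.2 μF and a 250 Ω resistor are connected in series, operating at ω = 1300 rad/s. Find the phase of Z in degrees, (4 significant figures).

X_C = 1/(ωC) = 23.17 Ω
Z = 250.0 − j23.17 Ω
|Z| = √(250.0² + 23.17²) = 251.1 Ω
∠Z = arctan(-23.17/250.0) = -5.295°

-5.295°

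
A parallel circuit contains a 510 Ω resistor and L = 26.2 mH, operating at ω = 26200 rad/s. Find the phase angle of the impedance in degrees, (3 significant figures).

36.6°

X_L = ωL = 686 Ω
Parallel: admittances add. Y = 1/R + 1/(jωL)
Y = (0.00196 − j0.00146) S
|Y| = 0.00244 S → |Z| = 1/|Y| = 409 Ω, ∠Z = −∠Y = 36.6°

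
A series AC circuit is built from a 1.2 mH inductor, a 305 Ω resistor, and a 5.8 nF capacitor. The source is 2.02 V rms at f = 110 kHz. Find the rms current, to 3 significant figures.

3.08 mA

ω = 2πf = 691200 rad/s
X_L = ωL = 829 Ω
X_C = 1/(ωC) = 249 Ω
Net reactance X = X_L − X_C = 580 Ω
Z = 305 + j580 Ω
|Z| = √(305² + 580²) = 655 Ω
I = V/|Z| = 2.02/655 = 3.08 mA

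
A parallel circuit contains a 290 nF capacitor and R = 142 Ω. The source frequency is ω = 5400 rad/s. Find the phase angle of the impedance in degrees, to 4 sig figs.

X_C = 1/(ωC) = 638.6 Ω
Parallel: admittances add. Y = 1/R + jωC
Y = (0.007042 + j0.001566) S
|Y| = 0.007214 S → |Z| = 1/|Y| = 138.6 Ω, ∠Z = −∠Y = -12.54°

-12.54°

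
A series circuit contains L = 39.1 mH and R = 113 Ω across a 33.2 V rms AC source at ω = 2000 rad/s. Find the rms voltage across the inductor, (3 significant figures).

X_L = ωL = 78.2 Ω
Z = 113 + j78.2 Ω
|Z| = √(113² + 78.2²) = 137 Ω
I = V/|Z| = 242 mA
V_L = I·|Z_L| = 0.242 × 78.2 = 18.9 V

18.9 V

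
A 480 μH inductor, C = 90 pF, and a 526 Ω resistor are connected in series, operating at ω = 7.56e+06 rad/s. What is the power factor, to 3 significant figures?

0.237

X_L = ωL = 3630 Ω
X_C = 1/(ωC) = 1470 Ω
Net reactance X = X_L − X_C = 2160 Ω
Z = 526 + j2160 Ω
|Z| = √(526² + 2160²) = 2220 Ω
∠Z = arctan(2160/526) = 76.3°
cos φ = cos(76.3°) = 0.237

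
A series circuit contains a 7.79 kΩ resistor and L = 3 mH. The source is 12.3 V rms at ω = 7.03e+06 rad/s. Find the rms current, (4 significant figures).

X_L = ωL = 21090 Ω
Z = 7790 + j21090 Ω
|Z| = √(7790² + 21090²) = 22480 Ω
I = V/|Z| = 12.3/22480 = 547.1 μA

547.1 μA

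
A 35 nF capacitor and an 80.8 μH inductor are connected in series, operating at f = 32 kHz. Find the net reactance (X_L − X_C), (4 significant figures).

ω = 2πf = 201100 rad/s
X_L = ωL = 16.25 Ω
X_C = 1/(ωC) = 142.1 Ω
X = 16.25 − 142.1 = -125.9 Ω

-125.9 Ω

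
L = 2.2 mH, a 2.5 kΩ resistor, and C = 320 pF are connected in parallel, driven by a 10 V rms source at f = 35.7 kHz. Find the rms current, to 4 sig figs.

19.95 mA

ω = 2πf = 224300 rad/s
X_L = ωL = 493.5 Ω
X_C = 1/(ωC) = 13930 Ω
Parallel: admittances add. Y = 1/R + 1/(jωL) + jωC
Y = (0.0004000 − j0.001955) S
|Y| = 0.001995 S → |Z| = 1/|Y| = 501.2 Ω, ∠Z = −∠Y = 78.43°
I = V/|Z| = 10/501.2 = 19.95 mA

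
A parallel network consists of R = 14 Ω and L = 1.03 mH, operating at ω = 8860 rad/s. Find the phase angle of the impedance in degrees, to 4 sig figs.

X_L = ωL = 9.126 Ω
Parallel: admittances add. Y = 1/R + 1/(jωL)
Y = (0.07143 − j0.1096) S
|Y| = 0.1308 S → |Z| = 1/|Y| = 7.645 Ω, ∠Z = −∠Y = 56.90°

56.90°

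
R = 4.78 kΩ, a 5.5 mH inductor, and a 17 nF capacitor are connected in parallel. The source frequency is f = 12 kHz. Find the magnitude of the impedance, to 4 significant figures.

ω = 2πf = 75400 rad/s
X_L = ωL = 414.7 Ω
X_C = 1/(ωC) = 780.2 Ω
Parallel: admittances add. Y = 1/R + 1/(jωL) + jωC
Y = (0.0002092 − j0.001130) S
|Y| = 0.001149 S → |Z| = 1/|Y| = 870.4 Ω, ∠Z = −∠Y = 79.51°

870.4 Ω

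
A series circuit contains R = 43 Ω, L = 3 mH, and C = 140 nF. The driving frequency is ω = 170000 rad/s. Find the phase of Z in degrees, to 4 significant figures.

X_L = ωL = 510.0 Ω
X_C = 1/(ωC) = 42.02 Ω
Net reactance X = X_L − X_C = 468.0 Ω
Z = 43.00 + j468.0 Ω
|Z| = √(43.00² + 468.0²) = 470.0 Ω
∠Z = arctan(468.0/43.00) = 84.75°

84.75°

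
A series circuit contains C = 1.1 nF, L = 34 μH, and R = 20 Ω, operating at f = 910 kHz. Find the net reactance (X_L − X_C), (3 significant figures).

35.4 Ω

ω = 2πf = 5.718e+06 rad/s
X_L = ωL = 194 Ω
X_C = 1/(ωC) = 159 Ω
X = 194 − 159 = 35.4 Ω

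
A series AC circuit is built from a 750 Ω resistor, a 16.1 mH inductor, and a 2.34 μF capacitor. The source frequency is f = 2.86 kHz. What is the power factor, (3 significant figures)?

ω = 2πf = 17970 rad/s
X_L = ωL = 289 Ω
X_C = 1/(ωC) = 23.8 Ω
Net reactance X = X_L − X_C = 266 Ω
Z = 750 + j266 Ω
|Z| = √(750² + 266²) = 796 Ω
∠Z = arctan(266/750) = 19.5°
cos φ = cos(19.5°) = 0.943

0.943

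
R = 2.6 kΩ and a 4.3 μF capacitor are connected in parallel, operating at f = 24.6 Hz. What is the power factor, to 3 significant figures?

ω = 2πf = 154.6 rad/s
X_C = 1/(ωC) = 1500 Ω
Parallel: admittances add. Y = 1/R + jωC
Y = (0.000385 + j0.000665) S
|Y| = 0.000768 S → |Z| = 1/|Y| = 1300 Ω, ∠Z = −∠Y = -59.9°
cos φ = cos(-59.9°) = 0.501

0.501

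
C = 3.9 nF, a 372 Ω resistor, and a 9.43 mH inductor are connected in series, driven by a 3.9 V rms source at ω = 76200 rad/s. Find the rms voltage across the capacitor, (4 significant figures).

X_L = ωL = 718.6 Ω
X_C = 1/(ωC) = 3365 Ω
Net reactance X = X_L − X_C = -2646 Ω
Z = 372.0 − j2646 Ω
|Z| = √(372.0² + 2646²) = 2672 Ω
I = V/|Z| = 1.459 mA
V_C = I·|Z_C| = 0.001459 × 3365 = 4.911 V

4.911 V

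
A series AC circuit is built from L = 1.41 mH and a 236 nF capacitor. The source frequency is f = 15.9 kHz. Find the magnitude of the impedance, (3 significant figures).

98.4 Ω

ω = 2πf = 99900 rad/s
X_L = ωL = 141 Ω
X_C = 1/(ωC) = 42.4 Ω
Net reactance X = X_L − X_C = 98.4 Ω
Z = j98.4 Ω
|Z| = √(0² + 98.4²) = 98.4 Ω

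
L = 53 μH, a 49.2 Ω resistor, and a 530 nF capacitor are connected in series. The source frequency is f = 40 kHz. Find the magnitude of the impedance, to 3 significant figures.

ω = 2πf = 251300 rad/s
X_L = ωL = 13.3 Ω
X_C = 1/(ωC) = 7.51 Ω
Net reactance X = X_L − X_C = 5.81 Ω
Z = 49.2 + j5.81 Ω
|Z| = √(49.2² + 5.81²) = 49.5 Ω

49.5 Ω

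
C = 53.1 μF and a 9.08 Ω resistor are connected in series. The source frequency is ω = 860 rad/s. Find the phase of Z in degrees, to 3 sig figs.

X_C = 1/(ωC) = 21.9 Ω
Z = 9.08 − j21.9 Ω
|Z| = √(9.08² + 21.9²) = 23.7 Ω
∠Z = arctan(-21.9/9.08) = -67.5°

-67.5°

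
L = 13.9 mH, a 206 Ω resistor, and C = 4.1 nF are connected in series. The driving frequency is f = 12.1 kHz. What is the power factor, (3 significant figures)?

0.0953

ω = 2πf = 76030 rad/s
X_L = ωL = 1060 Ω
X_C = 1/(ωC) = 3210 Ω
Net reactance X = X_L − X_C = -2150 Ω
Z = 206 − j2150 Ω
|Z| = √(206² + 2150²) = 2160 Ω
∠Z = arctan(-2150/206) = -84.5°
cos φ = cos(-84.5°) = 0.0953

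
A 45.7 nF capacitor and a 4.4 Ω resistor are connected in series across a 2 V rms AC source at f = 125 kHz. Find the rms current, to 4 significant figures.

70.91 mA

ω = 2πf = 785400 rad/s
X_C = 1/(ωC) = 27.86 Ω
Z = 4.400 − j27.86 Ω
|Z| = √(4.400² + 27.86²) = 28.21 Ω
I = V/|Z| = 2/28.21 = 70.91 mA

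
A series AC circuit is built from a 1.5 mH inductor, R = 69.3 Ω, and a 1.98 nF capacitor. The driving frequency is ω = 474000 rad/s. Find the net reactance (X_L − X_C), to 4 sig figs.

-354.5 Ω

X_L = ωL = 711.0 Ω
X_C = 1/(ωC) = 1066 Ω
X = 711.0 − 1066 = -354.5 Ω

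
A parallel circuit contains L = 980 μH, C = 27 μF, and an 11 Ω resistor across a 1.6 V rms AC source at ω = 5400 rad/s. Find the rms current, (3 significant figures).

X_L = ωL = 5.29 Ω
X_C = 1/(ωC) = 6.86 Ω
Parallel: admittances add. Y = 1/R + 1/(jωL) + jωC
Y = (0.0909 − j0.0432) S
|Y| = 0.101 S → |Z| = 1/|Y| = 9.94 Ω, ∠Z = −∠Y = 25.4°
I = V/|Z| = 1.6/9.94 = 161 mA

161 mA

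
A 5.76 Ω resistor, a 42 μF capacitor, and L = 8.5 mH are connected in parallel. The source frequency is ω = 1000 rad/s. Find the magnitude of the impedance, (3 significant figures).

X_L = ωL = 8.50 Ω
X_C = 1/(ωC) = 23.8 Ω
Parallel: admittances add. Y = 1/R + 1/(jωL) + jωC
Y = (0.174 − j0.0756) S
|Y| = 0.189 S → |Z| = 1/|Y| = 5.28 Ω, ∠Z = −∠Y = 23.5°

5.28 Ω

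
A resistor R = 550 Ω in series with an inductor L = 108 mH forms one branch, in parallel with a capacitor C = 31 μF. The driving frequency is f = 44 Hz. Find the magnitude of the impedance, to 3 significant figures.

115 Ω

ω = 2πf = 276.5 rad/s
X_L = ωL = 29.9 Ω
X_C = 1/(ωC) = 117 Ω
Branch 1 (R+jX_L): Z₁ = 550 + j29.9 Ω, |Z₁| = 551 Ω
Branch 2 (−jX_C): Z₂ = −j117 Ω
Parallel: Z = Z₁Z₂/(Z₁+Z₂), |Z| = 115 Ω, ∠Z = -77.9°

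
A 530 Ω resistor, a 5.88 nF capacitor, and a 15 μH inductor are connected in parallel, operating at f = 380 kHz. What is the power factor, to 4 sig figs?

0.1347

ω = 2πf = 2.388e+06 rad/s
X_L = ωL = 35.81 Ω
X_C = 1/(ωC) = 71.23 Ω
Parallel: admittances add. Y = 1/R + 1/(jωL) + jωC
Y = (0.001887 − j0.01388) S
|Y| = 0.01401 S → |Z| = 1/|Y| = 71.38 Ω, ∠Z = −∠Y = 82.26°
cos φ = cos(82.26°) = 0.1347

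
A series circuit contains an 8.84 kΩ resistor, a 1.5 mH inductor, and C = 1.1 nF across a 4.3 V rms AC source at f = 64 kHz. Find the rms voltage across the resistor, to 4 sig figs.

4.226 V

ω = 2πf = 402100 rad/s
X_L = ωL = 603.2 Ω
X_C = 1/(ωC) = 2261 Ω
Net reactance X = X_L − X_C = -1658 Ω
Z = 8840 − j1658 Ω
|Z| = √(8840² + 1658²) = 8994 Ω
I = V/|Z| = 478.1 μA
V_R = I·|Z_R| = 0.0004781 × 8840 = 4.226 V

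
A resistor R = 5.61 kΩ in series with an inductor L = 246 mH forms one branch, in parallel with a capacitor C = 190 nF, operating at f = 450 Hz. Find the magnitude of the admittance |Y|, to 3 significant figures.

545 μS

ω = 2πf = 2827 rad/s
X_L = ωL = 696 Ω
X_C = 1/(ωC) = 1860 Ω
Branch 1 (R+jX_L): Z₁ = 5610 + j696 Ω, |Z₁| = 5650 Ω
Branch 2 (−jX_C): Z₂ = −j1860 Ω
Parallel: Z = Z₁Z₂/(Z₁+Z₂), |Z| = 1840 Ω, ∠Z = -71.2°
|Y| = 1/|Z| = 545 μS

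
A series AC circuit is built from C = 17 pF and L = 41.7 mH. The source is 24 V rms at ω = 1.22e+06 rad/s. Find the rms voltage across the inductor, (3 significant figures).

459 V

X_L = ωL = 50900 Ω
X_C = 1/(ωC) = 48200 Ω
Net reactance X = X_L − X_C = 2660 Ω
Z = j2660 Ω
|Z| = √(0² + 2660²) = 2660 Ω
I = V/|Z| = 9.03 mA
V_L = I·|Z_L| = 0.00903 × 50900 = 459 V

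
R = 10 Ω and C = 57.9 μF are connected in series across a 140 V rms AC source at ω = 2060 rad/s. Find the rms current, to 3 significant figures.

X_C = 1/(ωC) = 8.38 Ω
Z = 10.0 − j8.38 Ω
|Z| = √(10.0² + 8.38²) = 13.0 Ω
I = V/|Z| = 140/13.0 = 10.7 A

10.7 A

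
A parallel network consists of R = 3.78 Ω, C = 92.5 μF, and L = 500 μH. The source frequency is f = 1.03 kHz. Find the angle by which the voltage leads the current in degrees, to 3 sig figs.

ω = 2πf = 6472 rad/s
X_L = ωL = 3.24 Ω
X_C = 1/(ωC) = 1.67 Ω
Parallel: admittances add. Y = 1/R + 1/(jωL) + jωC
Y = (0.265 + j0.290) S
|Y| = 0.392 S → |Z| = 1/|Y| = 2.55 Ω, ∠Z = −∠Y = -47.6°

-47.6°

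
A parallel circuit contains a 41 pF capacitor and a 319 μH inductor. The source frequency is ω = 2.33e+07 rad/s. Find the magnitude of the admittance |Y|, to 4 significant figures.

X_L = ωL = 7433 Ω
X_C = 1/(ωC) = 1047 Ω
Parallel: admittances add. Y = 1/(jωL) + jωC
Y = (0 + j0.0008208) S
|Y| = 0.0008208 S → |Z| = 1/|Y| = 1218 Ω, ∠Z = −∠Y = -90.00°

820.8 μS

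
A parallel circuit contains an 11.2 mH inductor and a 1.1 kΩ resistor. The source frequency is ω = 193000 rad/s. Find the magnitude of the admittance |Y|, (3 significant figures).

1.02 mS

X_L = ωL = 2160 Ω
Parallel: admittances add. Y = 1/R + 1/(jωL)
Y = (0.000909 − j0.000463) S
|Y| = 0.00102 S → |Z| = 1/|Y| = 980 Ω, ∠Z = −∠Y = 27.0°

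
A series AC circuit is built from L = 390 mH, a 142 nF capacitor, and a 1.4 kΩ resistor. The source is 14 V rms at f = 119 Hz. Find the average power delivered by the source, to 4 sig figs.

ω = 2πf = 747.7 rad/s
X_L = ωL = 291.6 Ω
X_C = 1/(ωC) = 9419 Ω
Net reactance X = X_L − X_C = -9127 Ω
Z = 1400 − j9127 Ω
|Z| = √(1400² + 9127²) = 9234 Ω
∠Z = arctan(-9127/1400) = -81.28°
I = V/|Z| = 1.516 mA
P = VI cos φ = 14 × 0.001516 × cos(-81.28°) = 3.218 mW

3.218 mW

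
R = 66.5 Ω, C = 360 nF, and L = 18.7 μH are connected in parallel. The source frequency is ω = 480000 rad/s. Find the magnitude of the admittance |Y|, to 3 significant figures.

63.2 mS

X_L = ωL = 8.98 Ω
X_C = 1/(ωC) = 5.79 Ω
Parallel: admittances add. Y = 1/R + 1/(jωL) + jωC
Y = (0.0150 + j0.0614) S
|Y| = 0.0632 S → |Z| = 1/|Y| = 15.8 Ω, ∠Z = −∠Y = -76.2°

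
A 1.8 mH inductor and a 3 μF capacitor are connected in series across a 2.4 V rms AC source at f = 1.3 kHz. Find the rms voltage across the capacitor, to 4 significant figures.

ω = 2πf = 8168 rad/s
X_L = ωL = 14.70 Ω
X_C = 1/(ωC) = 40.81 Ω
Net reactance X = X_L − X_C = -26.11 Ω
Z = − j26.11 Ω
|Z| = √(0² + 26.11²) = 26.11 Ω
I = V/|Z| = 91.93 mA
V_C = I·|Z_C| = 0.09193 × 40.81 = 3.752 V

3.752 V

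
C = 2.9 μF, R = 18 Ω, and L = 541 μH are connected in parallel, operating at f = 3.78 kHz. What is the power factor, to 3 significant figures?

0.987

ω = 2πf = 23750 rad/s
X_L = ωL = 12.8 Ω
X_C = 1/(ωC) = 14.5 Ω
Parallel: admittances add. Y = 1/R + 1/(jωL) + jωC
Y = (0.0556 − j0.00895) S
|Y| = 0.0563 S → |Z| = 1/|Y| = 17.8 Ω, ∠Z = −∠Y = 9.15°
cos φ = cos(9.15°) = 0.987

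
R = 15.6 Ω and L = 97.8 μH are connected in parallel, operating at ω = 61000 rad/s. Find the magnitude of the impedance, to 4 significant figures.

X_L = ωL = 5.966 Ω
Parallel: admittances add. Y = 1/R + 1/(jωL)
Y = (0.06410 − j0.1676) S
|Y| = 0.1795 S → |Z| = 1/|Y| = 5.572 Ω, ∠Z = −∠Y = 69.07°

5.572 Ω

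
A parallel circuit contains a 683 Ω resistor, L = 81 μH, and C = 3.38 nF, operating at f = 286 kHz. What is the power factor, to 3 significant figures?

ω = 2πf = 1.797e+06 rad/s
X_L = ωL = 146 Ω
X_C = 1/(ωC) = 165 Ω
Parallel: admittances add. Y = 1/R + 1/(jωL) + jωC
Y = (0.00146 − j0.000796) S
|Y| = 0.00167 S → |Z| = 1/|Y| = 600 Ω, ∠Z = −∠Y = 28.5°
cos φ = cos(28.5°) = 0.878

0.878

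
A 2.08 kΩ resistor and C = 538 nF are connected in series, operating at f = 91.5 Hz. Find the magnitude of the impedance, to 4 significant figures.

3844 Ω

ω = 2πf = 574.9 rad/s
X_C = 1/(ωC) = 3233 Ω
Z = 2080 − j3233 Ω
|Z| = √(2080² + 3233²) = 3844 Ω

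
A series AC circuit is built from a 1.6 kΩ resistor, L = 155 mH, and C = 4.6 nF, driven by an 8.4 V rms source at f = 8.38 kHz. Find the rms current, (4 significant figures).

1.936 mA

ω = 2πf = 52650 rad/s
X_L = ωL = 8161 Ω
X_C = 1/(ωC) = 4129 Ω
Net reactance X = X_L − X_C = 4032 Ω
Z = 1600 + j4032 Ω
|Z| = √(1600² + 4032²) = 4338 Ω
I = V/|Z| = 8.4/4338 = 1.936 mA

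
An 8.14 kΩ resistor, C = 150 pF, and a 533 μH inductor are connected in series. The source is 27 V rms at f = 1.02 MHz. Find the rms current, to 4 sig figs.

3.184 mA

ω = 2πf = 6.409e+06 rad/s
X_L = ωL = 3416 Ω
X_C = 1/(ωC) = 1040 Ω
Net reactance X = X_L − X_C = 2376 Ω
Z = 8140 + j2376 Ω
|Z| = √(8140² + 2376²) = 8480 Ω
I = V/|Z| = 27/8480 = 3.184 mA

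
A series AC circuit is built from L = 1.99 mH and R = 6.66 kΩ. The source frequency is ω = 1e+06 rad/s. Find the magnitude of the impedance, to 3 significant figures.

6950 Ω

X_L = ωL = 1990 Ω
Z = 6660 + j1990 Ω
|Z| = √(6660² + 1990²) = 6950 Ω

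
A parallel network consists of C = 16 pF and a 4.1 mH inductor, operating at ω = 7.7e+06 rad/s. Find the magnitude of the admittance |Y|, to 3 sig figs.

91.5 μS

X_L = ωL = 31600 Ω
X_C = 1/(ωC) = 8120 Ω
Parallel: admittances add. Y = 1/(jωL) + jωC
Y = (0 + j9.15e-05) S
|Y| = 9.15e-05 S → |Z| = 1/|Y| = 10900 Ω, ∠Z = −∠Y = -90.0°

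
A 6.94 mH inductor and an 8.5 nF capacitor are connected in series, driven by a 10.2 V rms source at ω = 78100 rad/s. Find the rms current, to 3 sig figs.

10.6 mA

X_L = ωL = 542 Ω
X_C = 1/(ωC) = 1510 Ω
Net reactance X = X_L − X_C = -964 Ω
Z = − j964 Ω
|Z| = √(0² + 964²) = 964 Ω
I = V/|Z| = 10.2/964 = 10.6 mA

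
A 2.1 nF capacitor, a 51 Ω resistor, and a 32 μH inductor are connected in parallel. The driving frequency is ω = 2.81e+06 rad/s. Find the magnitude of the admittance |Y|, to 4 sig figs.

20.29 mS

X_L = ωL = 89.92 Ω
X_C = 1/(ωC) = 169.5 Ω
Parallel: admittances add. Y = 1/R + 1/(jωL) + jωC
Y = (0.01961 − j0.005220) S
|Y| = 0.02029 S → |Z| = 1/|Y| = 49.28 Ω, ∠Z = −∠Y = 14.91°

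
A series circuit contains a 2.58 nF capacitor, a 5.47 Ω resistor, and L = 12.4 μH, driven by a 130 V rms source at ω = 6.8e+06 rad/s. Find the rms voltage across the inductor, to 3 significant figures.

X_L = ωL = 84.3 Ω
X_C = 1/(ωC) = 57.0 Ω
Net reactance X = X_L − X_C = 27.3 Ω
Z = 5.47 + j27.3 Ω
|Z| = √(5.47² + 27.3²) = 27.9 Ω
I = V/|Z| = 4.67 A
V_L = I·|Z_L| = 4.67 × 84.3 = 393 V

393 V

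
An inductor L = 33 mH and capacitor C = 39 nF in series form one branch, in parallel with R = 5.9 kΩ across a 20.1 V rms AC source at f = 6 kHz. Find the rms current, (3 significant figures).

35.8 mA

ω = 2πf = 37700 rad/s
X_L = ωL = 1240 Ω
X_C = 1/(ωC) = 680 Ω
Branch 1: Z₁ = R = 5900 Ω
Branch 2 (series LC): Z₂ = j(X_L − X_C) = j564 Ω
Parallel: Z = Z₁Z₂/(Z₁+Z₂), |Z| = 561 Ω, ∠Z = 84.5°
I = V/|Z| = 20.1/561 = 35.8 mA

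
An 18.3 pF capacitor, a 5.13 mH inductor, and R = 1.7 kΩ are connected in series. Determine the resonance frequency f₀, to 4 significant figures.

ω₀ = 1/√(LC) = 1/√(0.00513 × 1.83e-11) = 3.264e+06 rad/s
f₀ = ω₀/(2π) = 519.4 kHz

519.4 kHz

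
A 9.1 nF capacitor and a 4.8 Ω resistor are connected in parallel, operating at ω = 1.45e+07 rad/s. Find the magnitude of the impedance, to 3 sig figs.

4.06 Ω

X_C = 1/(ωC) = 7.58 Ω
Parallel: admittances add. Y = 1/R + jωC
Y = (0.208 + j0.132) S
|Y| = 0.247 S → |Z| = 1/|Y| = 4.06 Ω, ∠Z = −∠Y = -32.3°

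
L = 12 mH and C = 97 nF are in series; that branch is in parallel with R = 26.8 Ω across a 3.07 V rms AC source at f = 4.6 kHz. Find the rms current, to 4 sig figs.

ω = 2πf = 28900 rad/s
X_L = ωL = 346.8 Ω
X_C = 1/(ωC) = 356.7 Ω
Branch 1: Z₁ = R = 26.80 Ω
Branch 2 (series LC): Z₂ = j(X_L − X_C) = −j9.858 Ω
Parallel: Z = Z₁Z₂/(Z₁+Z₂), |Z| = 9.252 Ω, ∠Z = -69.80°
I = V/|Z| = 3.07/9.252 = 331.8 mA

331.8 mA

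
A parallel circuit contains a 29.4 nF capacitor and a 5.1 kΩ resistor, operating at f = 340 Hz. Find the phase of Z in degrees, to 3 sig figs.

-17.8°

ω = 2πf = 2136 rad/s
X_C = 1/(ωC) = 15900 Ω
Parallel: admittances add. Y = 1/R + jωC
Y = (0.000196 + j6.28e-05) S
|Y| = 0.000206 S → |Z| = 1/|Y| = 4860 Ω, ∠Z = −∠Y = -17.8°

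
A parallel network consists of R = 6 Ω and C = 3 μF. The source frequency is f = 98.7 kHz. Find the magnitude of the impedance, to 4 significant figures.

ω = 2πf = 620200 rad/s
X_C = 1/(ωC) = 0.5375 Ω
Parallel: admittances add. Y = 1/R + jωC
Y = (0.1667 + j1.860) S
|Y| = 1.868 S → |Z| = 1/|Y| = 0.5354 Ω, ∠Z = −∠Y = -84.88°

0.5354 Ω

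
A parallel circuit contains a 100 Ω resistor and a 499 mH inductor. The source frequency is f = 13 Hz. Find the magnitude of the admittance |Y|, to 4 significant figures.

26.49 mS

ω = 2πf = 81.68 rad/s
X_L = ωL = 40.76 Ω
Parallel: admittances add. Y = 1/R + 1/(jωL)
Y = (0.01000 − j0.02453) S
|Y| = 0.02649 S → |Z| = 1/|Y| = 37.74 Ω, ∠Z = −∠Y = 67.82°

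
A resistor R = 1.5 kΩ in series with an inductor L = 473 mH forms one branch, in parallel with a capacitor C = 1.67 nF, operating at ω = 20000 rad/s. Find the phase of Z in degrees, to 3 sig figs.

76.8°

X_L = ωL = 9460 Ω
X_C = 1/(ωC) = 29900 Ω
Branch 1 (R+jX_L): Z₁ = 1500 + j9460 Ω, |Z₁| = 9580 Ω
Branch 2 (−jX_C): Z₂ = −j29900 Ω
Parallel: Z = Z₁Z₂/(Z₁+Z₂), |Z| = 14000 Ω, ∠Z = 76.8°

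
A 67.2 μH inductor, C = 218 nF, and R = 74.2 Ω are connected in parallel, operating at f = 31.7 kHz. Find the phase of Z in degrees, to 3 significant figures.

ω = 2πf = 199200 rad/s
X_L = ωL = 13.4 Ω
X_C = 1/(ωC) = 23.0 Ω
Parallel: admittances add. Y = 1/R + 1/(jωL) + jωC
Y = (0.0135 − j0.0313) S
|Y| = 0.0341 S → |Z| = 1/|Y| = 29.4 Ω, ∠Z = −∠Y = 66.7°

66.7°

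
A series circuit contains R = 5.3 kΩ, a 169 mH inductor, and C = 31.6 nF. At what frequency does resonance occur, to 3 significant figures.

2.18 kHz

ω₀ = 1/√(LC) = 1/√(0.169 × 3.16e-08) = 13680 rad/s
f₀ = ω₀/(2π) = 2.18 kHz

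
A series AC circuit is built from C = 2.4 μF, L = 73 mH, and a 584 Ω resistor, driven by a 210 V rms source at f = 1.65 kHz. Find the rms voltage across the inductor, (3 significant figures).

172 V

ω = 2πf = 10370 rad/s
X_L = ωL = 757 Ω
X_C = 1/(ωC) = 40.2 Ω
Net reactance X = X_L − X_C = 717 Ω
Z = 584 + j717 Ω
|Z| = √(584² + 717²) = 924 Ω
I = V/|Z| = 227 mA
V_L = I·|Z_L| = 0.227 × 757 = 172 V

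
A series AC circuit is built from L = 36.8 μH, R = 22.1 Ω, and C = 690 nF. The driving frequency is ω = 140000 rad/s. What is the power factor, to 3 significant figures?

0.973

X_L = ωL = 5.15 Ω
X_C = 1/(ωC) = 10.4 Ω
Net reactance X = X_L − X_C = -5.20 Ω
Z = 22.1 − j5.20 Ω
|Z| = √(22.1² + 5.20²) = 22.7 Ω
∠Z = arctan(-5.20/22.1) = -13.2°
cos φ = cos(-13.2°) = 0.973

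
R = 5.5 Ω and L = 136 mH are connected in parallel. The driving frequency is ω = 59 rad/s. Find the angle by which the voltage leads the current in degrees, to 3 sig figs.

34.4°

X_L = ωL = 8.02 Ω
Parallel: admittances add. Y = 1/R + 1/(jωL)
Y = (0.182 − j0.125) S
|Y| = 0.220 S → |Z| = 1/|Y| = 4.54 Ω, ∠Z = −∠Y = 34.4°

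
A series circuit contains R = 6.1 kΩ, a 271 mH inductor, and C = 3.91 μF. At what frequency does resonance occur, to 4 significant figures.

ω₀ = 1/√(LC) = 1/√(0.271 × 3.91e-06) = 971.5 rad/s
f₀ = ω₀/(2π) = 154.6 Hz

154.6 Hz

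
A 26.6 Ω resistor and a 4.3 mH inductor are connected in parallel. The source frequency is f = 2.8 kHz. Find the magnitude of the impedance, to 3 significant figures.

ω = 2πf = 17590 rad/s
X_L = ωL = 75.6 Ω
Parallel: admittances add. Y = 1/R + 1/(jωL)
Y = (0.0376 − j0.0132) S
|Y| = 0.0399 S → |Z| = 1/|Y| = 25.1 Ω, ∠Z = −∠Y = 19.4°

25.1 Ω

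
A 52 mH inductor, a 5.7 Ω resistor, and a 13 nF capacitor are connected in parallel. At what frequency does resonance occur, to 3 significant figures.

6.12 kHz

ω₀ = 1/√(LC) = 1/√(0.052 × 1.3e-08) = 38460 rad/s
f₀ = ω₀/(2π) = 6.12 kHz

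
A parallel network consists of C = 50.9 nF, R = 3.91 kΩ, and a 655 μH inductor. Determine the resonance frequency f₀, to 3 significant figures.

27.6 kHz

ω₀ = 1/√(LC) = 1/√(0.000655 × 5.09e-08) = 173200 rad/s
f₀ = ω₀/(2π) = 27.6 kHz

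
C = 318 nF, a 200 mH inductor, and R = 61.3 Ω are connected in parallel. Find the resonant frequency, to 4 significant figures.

ω₀ = 1/√(LC) = 1/√(0.2 × 3.18e-07) = 3965 rad/s
f₀ = ω₀/(2π) = 631.1 Hz

631.1 Hz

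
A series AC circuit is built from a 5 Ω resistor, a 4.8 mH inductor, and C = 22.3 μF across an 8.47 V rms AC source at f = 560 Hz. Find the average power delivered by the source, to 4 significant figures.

ω = 2πf = 3519 rad/s
X_L = ωL = 16.89 Ω
X_C = 1/(ωC) = 12.74 Ω
Net reactance X = X_L − X_C = 4.145 Ω
Z = 5.000 + j4.145 Ω
|Z| = √(5.000² + 4.145²) = 6.494 Ω
∠Z = arctan(4.145/5.000) = 39.66°
I = V/|Z| = 1.304 A
P = VI cos φ = 8.47 × 1.304 × cos(39.66°) = 8.505 W

8.505 W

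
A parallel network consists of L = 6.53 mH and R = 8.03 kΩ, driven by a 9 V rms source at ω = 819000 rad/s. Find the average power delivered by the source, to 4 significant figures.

X_L = ωL = 5348 Ω
Parallel: admittances add. Y = 1/R + 1/(jωL)
Y = (0.0001245 − j0.0001870) S
|Y| = 0.0002247 S → |Z| = 1/|Y| = 4451 Ω, ∠Z = −∠Y = 56.34°
I = V/|Z| = 2.022 mA
P = VI cos φ = 9 × 0.002022 × cos(56.34°) = 10.09 mW

10.09 mW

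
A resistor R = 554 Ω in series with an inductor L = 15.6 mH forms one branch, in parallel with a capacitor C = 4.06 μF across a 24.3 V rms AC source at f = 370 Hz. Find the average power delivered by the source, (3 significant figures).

1.06 W

ω = 2πf = 2325 rad/s
X_L = ωL = 36.3 Ω
X_C = 1/(ωC) = 106 Ω
Branch 1 (R+jX_L): Z₁ = 554 + j36.3 Ω, |Z₁| = 555 Ω
Branch 2 (−jX_C): Z₂ = −j106 Ω
Parallel: Z = Z₁Z₂/(Z₁+Z₂), |Z| = 105 Ω, ∠Z = -79.1°
I = V/|Z| = 231 mA
P = VI cos φ = 24.3 × 0.231 × cos(-79.1°) = 1.06 W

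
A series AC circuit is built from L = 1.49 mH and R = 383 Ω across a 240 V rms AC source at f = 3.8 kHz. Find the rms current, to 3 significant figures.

ω = 2πf = 23880 rad/s
X_L = ωL = 35.6 Ω
Z = 383 + j35.6 Ω
|Z| = √(383² + 35.6²) = 385 Ω
I = V/|Z| = 240/385 = 624 mA

624 mA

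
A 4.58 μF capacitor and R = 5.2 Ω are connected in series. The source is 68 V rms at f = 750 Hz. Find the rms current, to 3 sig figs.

ω = 2πf = 4712 rad/s
X_C = 1/(ωC) = 46.3 Ω
Z = 5.20 − j46.3 Ω
|Z| = √(5.20² + 46.3²) = 46.6 Ω
I = V/|Z| = 68/46.6 = 1.46 A

1.46 A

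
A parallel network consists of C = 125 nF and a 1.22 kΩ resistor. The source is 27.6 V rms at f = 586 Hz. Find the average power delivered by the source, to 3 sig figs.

ω = 2πf = 3682 rad/s
X_C = 1/(ωC) = 2170 Ω
Parallel: admittances add. Y = 1/R + jωC
Y = (0.000820 + j0.000460) S
|Y| = 0.000940 S → |Z| = 1/|Y| = 1060 Ω, ∠Z = −∠Y = -29.3°
I = V/|Z| = 25.9 mA
P = VI cos φ = 27.6 × 0.0259 × cos(-29.3°) = 624 mW

624 mW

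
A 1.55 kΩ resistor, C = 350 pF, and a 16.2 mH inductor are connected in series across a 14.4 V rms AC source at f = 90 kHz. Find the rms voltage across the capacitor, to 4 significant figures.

16.57 V

ω = 2πf = 565500 rad/s
X_L = ωL = 9161 Ω
X_C = 1/(ωC) = 5053 Ω
Net reactance X = X_L − X_C = 4108 Ω
Z = 1550 + j4108 Ω
|Z| = √(1550² + 4108²) = 4391 Ω
I = V/|Z| = 3.279 mA
V_C = I·|Z_C| = 0.003279 × 5053 = 16.57 V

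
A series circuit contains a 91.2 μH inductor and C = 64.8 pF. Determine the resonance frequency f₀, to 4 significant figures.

2.070 MHz

ω₀ = 1/√(LC) = 1/√(9.12e-05 × 6.48e-11) = 1.301e+07 rad/s
f₀ = ω₀/(2π) = 2.070 MHz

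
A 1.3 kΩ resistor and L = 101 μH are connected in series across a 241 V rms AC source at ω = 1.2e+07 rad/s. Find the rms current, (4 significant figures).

135.6 mA

X_L = ωL = 1212 Ω
Z = 1300 + j1212 Ω
|Z| = √(1300² + 1212²) = 1777 Ω
I = V/|Z| = 241/1777 = 135.6 mA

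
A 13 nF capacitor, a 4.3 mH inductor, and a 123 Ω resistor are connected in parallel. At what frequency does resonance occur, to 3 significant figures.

ω₀ = 1/√(LC) = 1/√(0.0043 × 1.3e-08) = 133800 rad/s
f₀ = ω₀/(2π) = 21.3 kHz

21.3 kHz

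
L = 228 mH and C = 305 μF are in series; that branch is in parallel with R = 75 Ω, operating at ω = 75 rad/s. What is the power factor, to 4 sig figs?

X_L = ωL = 17.10 Ω
X_C = 1/(ωC) = 43.72 Ω
Branch 1: Z₁ = R = 75.00 Ω
Branch 2 (series LC): Z₂ = j(X_L − X_C) = −j26.62 Ω
Parallel: Z = Z₁Z₂/(Z₁+Z₂), |Z| = 25.08 Ω, ∠Z = -70.46°
cos φ = cos(-70.46°) = 0.3344

0.3344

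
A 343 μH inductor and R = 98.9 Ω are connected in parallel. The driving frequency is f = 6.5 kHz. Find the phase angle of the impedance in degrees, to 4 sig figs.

81.94°

ω = 2πf = 40840 rad/s
X_L = ωL = 14.01 Ω
Parallel: admittances add. Y = 1/R + 1/(jωL)
Y = (0.01011 − j0.07139) S
|Y| = 0.07210 S → |Z| = 1/|Y| = 13.87 Ω, ∠Z = −∠Y = 81.94°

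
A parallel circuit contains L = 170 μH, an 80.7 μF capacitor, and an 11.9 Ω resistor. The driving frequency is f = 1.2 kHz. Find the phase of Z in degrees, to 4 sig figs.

ω = 2πf = 7540 rad/s
X_L = ωL = 1.282 Ω
X_C = 1/(ωC) = 1.643 Ω
Parallel: admittances add. Y = 1/R + 1/(jωL) + jωC
Y = (0.08403 − j0.1717) S
|Y| = 0.1912 S → |Z| = 1/|Y| = 5.231 Ω, ∠Z = −∠Y = 63.92°

63.92°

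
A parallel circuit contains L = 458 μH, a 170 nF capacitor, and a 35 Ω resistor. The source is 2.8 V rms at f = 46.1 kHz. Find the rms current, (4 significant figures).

141.5 mA

ω = 2πf = 289700 rad/s
X_L = ωL = 132.7 Ω
X_C = 1/(ωC) = 20.31 Ω
Parallel: admittances add. Y = 1/R + 1/(jωL) + jωC
Y = (0.02857 + j0.04170) S
|Y| = 0.05055 S → |Z| = 1/|Y| = 19.78 Ω, ∠Z = −∠Y = -55.58°
I = V/|Z| = 2.8/19.78 = 141.5 mA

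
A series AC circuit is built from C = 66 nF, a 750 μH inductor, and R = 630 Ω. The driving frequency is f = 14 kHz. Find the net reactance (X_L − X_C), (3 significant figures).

-106 Ω

ω = 2πf = 87960 rad/s
X_L = ωL = 66.0 Ω
X_C = 1/(ωC) = 172 Ω
X = 66.0 − 172 = -106 Ω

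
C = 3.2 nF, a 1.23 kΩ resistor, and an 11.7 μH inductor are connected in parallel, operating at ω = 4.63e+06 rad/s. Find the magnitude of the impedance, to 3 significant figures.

268 Ω

X_L = ωL = 54.2 Ω
X_C = 1/(ωC) = 67.5 Ω
Parallel: admittances add. Y = 1/R + 1/(jωL) + jωC
Y = (0.000813 − j0.00364) S
|Y| = 0.00373 S → |Z| = 1/|Y| = 268 Ω, ∠Z = −∠Y = 77.4°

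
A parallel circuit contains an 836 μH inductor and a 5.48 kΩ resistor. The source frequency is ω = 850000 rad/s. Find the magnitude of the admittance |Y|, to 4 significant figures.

X_L = ωL = 710.6 Ω
Parallel: admittances add. Y = 1/R + 1/(jωL)
Y = (0.0001825 − j0.001407) S
|Y| = 0.001419 S → |Z| = 1/|Y| = 704.7 Ω, ∠Z = −∠Y = 82.61°

1.419 mS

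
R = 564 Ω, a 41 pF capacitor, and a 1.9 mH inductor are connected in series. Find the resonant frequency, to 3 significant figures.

ω₀ = 1/√(LC) = 1/√(0.0019 × 4.1e-11) = 3.583e+06 rad/s
f₀ = ω₀/(2π) = 570 kHz

570 kHz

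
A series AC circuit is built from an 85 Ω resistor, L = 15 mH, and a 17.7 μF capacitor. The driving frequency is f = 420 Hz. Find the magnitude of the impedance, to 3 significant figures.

86.9 Ω

ω = 2πf = 2639 rad/s
X_L = ωL = 39.6 Ω
X_C = 1/(ωC) = 21.4 Ω
Net reactance X = X_L − X_C = 18.2 Ω
Z = 85.0 + j18.2 Ω
|Z| = √(85.0² + 18.2²) = 86.9 Ω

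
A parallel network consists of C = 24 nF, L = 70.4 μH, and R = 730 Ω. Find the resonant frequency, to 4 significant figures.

ω₀ = 1/√(LC) = 1/√(7.04e-05 × 2.4e-08) = 769300 rad/s
f₀ = ω₀/(2π) = 122.4 kHz

122.4 kHz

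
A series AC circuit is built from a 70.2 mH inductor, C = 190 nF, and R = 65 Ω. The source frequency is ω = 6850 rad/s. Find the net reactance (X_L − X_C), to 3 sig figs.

X_L = ωL = 481 Ω
X_C = 1/(ωC) = 768 Ω
X = 481 − 768 = -287 Ω

-287 Ω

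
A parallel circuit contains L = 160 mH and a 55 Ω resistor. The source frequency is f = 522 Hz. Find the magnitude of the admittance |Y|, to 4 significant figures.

ω = 2πf = 3280 rad/s
X_L = ωL = 524.8 Ω
Parallel: admittances add. Y = 1/R + 1/(jωL)
Y = (0.01818 − j0.001906) S
|Y| = 0.01828 S → |Z| = 1/|Y| = 54.70 Ω, ∠Z = −∠Y = 5.983°

18.28 mS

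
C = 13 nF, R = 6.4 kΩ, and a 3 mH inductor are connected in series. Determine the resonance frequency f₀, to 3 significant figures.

ω₀ = 1/√(LC) = 1/√(0.003 × 1.3e-08) = 160100 rad/s
f₀ = ω₀/(2π) = 25.5 kHz

25.5 kHz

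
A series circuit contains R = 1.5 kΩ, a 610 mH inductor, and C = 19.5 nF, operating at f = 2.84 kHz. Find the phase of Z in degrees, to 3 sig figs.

ω = 2πf = 17840 rad/s
X_L = ωL = 10900 Ω
X_C = 1/(ωC) = 2870 Ω
Net reactance X = X_L − X_C = 8010 Ω
Z = 1500 + j8010 Ω
|Z| = √(1500² + 8010²) = 8150 Ω
∠Z = arctan(8010/1500) = 79.4°

79.4°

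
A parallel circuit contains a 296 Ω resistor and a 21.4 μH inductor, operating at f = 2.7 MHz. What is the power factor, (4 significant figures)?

0.7750

ω = 2πf = 1.696e+07 rad/s
X_L = ωL = 363.0 Ω
Parallel: admittances add. Y = 1/R + 1/(jωL)
Y = (0.003378 − j0.002754) S
|Y| = 0.004359 S → |Z| = 1/|Y| = 229.4 Ω, ∠Z = −∠Y = 39.19°
cos φ = cos(39.19°) = 0.7750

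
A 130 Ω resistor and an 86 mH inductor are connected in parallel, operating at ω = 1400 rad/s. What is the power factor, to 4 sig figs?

0.6795

X_L = ωL = 120.4 Ω
Parallel: admittances add. Y = 1/R + 1/(jωL)
Y = (0.007692 − j0.008306) S
|Y| = 0.01132 S → |Z| = 1/|Y| = 88.33 Ω, ∠Z = −∠Y = 47.20°
cos φ = cos(47.20°) = 0.6795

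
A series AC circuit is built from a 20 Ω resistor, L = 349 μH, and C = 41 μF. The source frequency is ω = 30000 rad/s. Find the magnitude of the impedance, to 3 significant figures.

X_L = ωL = 10.5 Ω
X_C = 1/(ωC) = 0.813 Ω
Net reactance X = X_L − X_C = 9.66 Ω
Z = 20.0 + j9.66 Ω
|Z| = √(20.0² + 9.66²) = 22.2 Ω

22.2 Ω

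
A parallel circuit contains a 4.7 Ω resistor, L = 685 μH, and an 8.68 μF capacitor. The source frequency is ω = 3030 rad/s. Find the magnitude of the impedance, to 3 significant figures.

1.99 Ω

X_L = ωL = 2.08 Ω
X_C = 1/(ωC) = 38.0 Ω
Parallel: admittances add. Y = 1/R + 1/(jωL) + jωC
Y = (0.213 − j0.455) S
|Y| = 0.503 S → |Z| = 1/|Y| = 1.99 Ω, ∠Z = −∠Y = 65.0°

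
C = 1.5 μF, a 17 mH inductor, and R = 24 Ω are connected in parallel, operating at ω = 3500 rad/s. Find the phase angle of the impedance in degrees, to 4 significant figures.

X_L = ωL = 59.50 Ω
X_C = 1/(ωC) = 190.5 Ω
Parallel: admittances add. Y = 1/R + 1/(jωL) + jωC
Y = (0.04167 − j0.01156) S
|Y| = 0.04324 S → |Z| = 1/|Y| = 23.13 Ω, ∠Z = −∠Y = 15.50°

15.50°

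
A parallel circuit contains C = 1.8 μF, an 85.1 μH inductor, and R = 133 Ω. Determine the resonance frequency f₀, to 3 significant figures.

12.9 kHz

ω₀ = 1/√(LC) = 1/√(8.51e-05 × 1.8e-06) = 80800 rad/s
f₀ = ω₀/(2π) = 12.9 kHz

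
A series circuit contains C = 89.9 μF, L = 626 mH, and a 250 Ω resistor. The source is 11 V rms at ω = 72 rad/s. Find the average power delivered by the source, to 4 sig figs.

406.2 mW

X_L = ωL = 45.07 Ω
X_C = 1/(ωC) = 154.5 Ω
Net reactance X = X_L − X_C = -109.4 Ω
Z = 250.0 − j109.4 Ω
|Z| = √(250.0² + 109.4²) = 272.9 Ω
∠Z = arctan(-109.4/250.0) = -23.64°
I = V/|Z| = 40.31 mA
P = VI cos φ = 11 × 0.04031 × cos(-23.64°) = 406.2 mW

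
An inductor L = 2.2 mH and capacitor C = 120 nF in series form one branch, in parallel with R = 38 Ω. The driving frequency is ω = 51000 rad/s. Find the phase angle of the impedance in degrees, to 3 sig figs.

X_L = ωL = 112 Ω
X_C = 1/(ωC) = 163 Ω
Branch 1: Z₁ = R = 38.0 Ω
Branch 2 (series LC): Z₂ = j(X_L − X_C) = −j51.2 Ω
Parallel: Z = Z₁Z₂/(Z₁+Z₂), |Z| = 30.5 Ω, ∠Z = -36.6°

-36.6°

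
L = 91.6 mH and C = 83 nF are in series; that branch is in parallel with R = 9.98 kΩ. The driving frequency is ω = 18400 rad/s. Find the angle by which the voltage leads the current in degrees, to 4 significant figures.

84.10°

X_L = ωL = 1685 Ω
X_C = 1/(ωC) = 654.8 Ω
Branch 1: Z₁ = R = 9980 Ω
Branch 2 (series LC): Z₂ = j(X_L − X_C) = j1031 Ω
Parallel: Z = Z₁Z₂/(Z₁+Z₂), |Z| = 1025 Ω, ∠Z = 84.10°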